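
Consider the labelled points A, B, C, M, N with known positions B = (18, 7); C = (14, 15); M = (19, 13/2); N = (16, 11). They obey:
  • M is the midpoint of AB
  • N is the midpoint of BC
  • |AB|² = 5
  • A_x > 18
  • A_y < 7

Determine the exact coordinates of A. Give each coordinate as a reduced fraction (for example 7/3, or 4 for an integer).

A = (20, 6)

1. A_x = 20  [A = 2·M−B = 2·(19, 13/2)−(18, 7)]
2. A_y = 6  [A = 2·M−B = 2·(19, 13/2)−(18, 7)]
   so A = (20, 6)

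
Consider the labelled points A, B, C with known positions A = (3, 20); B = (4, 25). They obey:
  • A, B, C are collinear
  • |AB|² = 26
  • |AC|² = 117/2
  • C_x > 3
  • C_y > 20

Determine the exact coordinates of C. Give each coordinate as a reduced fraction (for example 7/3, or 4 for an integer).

1. C_x = 9/2  [[A, B, C are collinear ⇒ -5x+1y-5=0] ∩ [|C−(3, 20)|²=117/2]]
2. C_y = 55/2  [[A, B, C are collinear ⇒ -5x+1y-5=0] ∩ [|C−(3, 20)|²=117/2]]
   so C = (9/2, 55/2)

C = (9/2, 55/2)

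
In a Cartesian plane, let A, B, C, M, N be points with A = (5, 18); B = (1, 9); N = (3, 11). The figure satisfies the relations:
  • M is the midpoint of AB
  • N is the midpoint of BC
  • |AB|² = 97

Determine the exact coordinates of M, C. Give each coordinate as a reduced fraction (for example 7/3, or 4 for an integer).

M = (3, 27/2)
C = (5, 13)

1. M_x = 3  [2·M = A+B = (5, 18)+(1, 9)]
2. M_y = 27/2  [2·M = A+B = (5, 18)+(1, 9)]
   so M = (3, 27/2)
3. C_x = 5  [C = 2·N−B = 2·(3, 11)−(1, 9)]
4. C_y = 13  [C = 2·N−B = 2·(3, 11)−(1, 9)]
   so C = (5, 13)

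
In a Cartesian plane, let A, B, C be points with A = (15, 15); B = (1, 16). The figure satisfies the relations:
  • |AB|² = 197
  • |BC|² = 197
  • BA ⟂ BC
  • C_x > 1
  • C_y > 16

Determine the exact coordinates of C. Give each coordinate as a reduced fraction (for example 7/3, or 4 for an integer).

C = (2, 30)

1. C_x = 2  [[BA ⟂ BC ⇒ 14x-1y+2=0] ∩ [|C−(1, 16)|²=197]]
2. C_y = 30  [[BA ⟂ BC ⇒ 14x-1y+2=0] ∩ [|C−(1, 16)|²=197]]
   so C = (2, 30)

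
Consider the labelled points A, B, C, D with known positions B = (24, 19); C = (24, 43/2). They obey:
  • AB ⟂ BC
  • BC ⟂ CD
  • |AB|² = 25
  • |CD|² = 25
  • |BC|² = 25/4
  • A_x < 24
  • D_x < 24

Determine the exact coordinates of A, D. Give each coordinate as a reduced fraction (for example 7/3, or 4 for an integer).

A = (19, 19)
D = (19, 43/2)

1. A_x = 19  [[AB ⟂ BC ⇒ -5/2y+95/2=0] ∩ [|A−(24, 19)|²=25]]
2. A_y = 19  [[AB ⟂ BC ⇒ -5/2y+95/2=0] ∩ [|A−(24, 19)|²=25]]
   so A = (19, 19)
3. D_x = 19  [[BC ⟂ CD ⇒ 5/2y-215/4=0] ∩ [|D−(24, 43/2)|²=25]]
4. D_y = 43/2  [[BC ⟂ CD ⇒ 5/2y-215/4=0] ∩ [|D−(24, 43/2)|²=25]]
   so D = (19, 43/2)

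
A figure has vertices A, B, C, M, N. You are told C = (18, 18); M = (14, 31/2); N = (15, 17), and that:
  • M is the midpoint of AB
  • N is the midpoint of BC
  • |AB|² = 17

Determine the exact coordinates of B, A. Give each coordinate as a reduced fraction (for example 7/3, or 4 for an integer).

1. B_x = 12  [B = 2·N−C = 2·(15, 17)−(18, 18)]
2. B_y = 16  [B = 2·N−C = 2·(15, 17)−(18, 18)]
   so B = (12, 16)
3. A_x = 16  [A = 2·M−B = 2·(14, 31/2)−(12, 16)]
4. A_y = 15  [A = 2·M−B = 2·(14, 31/2)−(12, 16)]
   so A = (16, 15)

B = (12, 16)
A = (16, 15)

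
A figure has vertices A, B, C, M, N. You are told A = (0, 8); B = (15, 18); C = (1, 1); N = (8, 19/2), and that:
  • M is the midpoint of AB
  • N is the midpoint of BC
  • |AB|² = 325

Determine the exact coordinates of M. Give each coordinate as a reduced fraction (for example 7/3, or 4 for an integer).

M = (15/2, 13)

1. M_x = 15/2  [2·M = A+B = (0, 8)+(15, 18)]
2. M_y = 13  [2·M = A+B = (0, 8)+(15, 18)]
   so M = (15/2, 13)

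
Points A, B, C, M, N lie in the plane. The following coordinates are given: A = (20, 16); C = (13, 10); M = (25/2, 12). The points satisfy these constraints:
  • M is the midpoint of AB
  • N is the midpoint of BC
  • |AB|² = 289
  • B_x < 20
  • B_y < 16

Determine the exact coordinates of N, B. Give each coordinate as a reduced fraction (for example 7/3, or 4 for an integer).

N = (9, 9)
B = (5, 8)

1. B_x = 5  [B = 2·M−A = 2·(25/2, 12)−(20, 16)]
2. B_y = 8  [B = 2·M−A = 2·(25/2, 12)−(20, 16)]
   so B = (5, 8)
3. N_x = 9  [2·N = B+C = (5, 8)+(13, 10)]
4. N_y = 9  [2·N = B+C = (5, 8)+(13, 10)]
   so N = (9, 9)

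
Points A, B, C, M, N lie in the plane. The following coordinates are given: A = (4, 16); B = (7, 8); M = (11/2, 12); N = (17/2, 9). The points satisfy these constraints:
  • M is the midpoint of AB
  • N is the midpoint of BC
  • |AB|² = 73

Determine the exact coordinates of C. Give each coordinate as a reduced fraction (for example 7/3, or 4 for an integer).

C = (10, 10)

1. C_x = 10  [C = 2·N−B = 2·(17/2, 9)−(7, 8)]
2. C_y = 10  [C = 2·N−B = 2·(17/2, 9)−(7, 8)]
   so C = (10, 10)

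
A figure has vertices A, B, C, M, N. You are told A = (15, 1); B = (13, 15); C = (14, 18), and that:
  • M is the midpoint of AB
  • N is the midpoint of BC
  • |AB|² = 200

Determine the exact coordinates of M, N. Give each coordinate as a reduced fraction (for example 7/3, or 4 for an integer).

1. M_x = 14  [2·M = A+B = (15, 1)+(13, 15)]
2. M_y = 8  [2·M = A+B = (15, 1)+(13, 15)]
   so M = (14, 8)
3. N_x = 27/2  [2·N = B+C = (13, 15)+(14, 18)]
4. N_y = 33/2  [2·N = B+C = (13, 15)+(14, 18)]
   so N = (27/2, 33/2)

M = (14, 8)
N = (27/2, 33/2)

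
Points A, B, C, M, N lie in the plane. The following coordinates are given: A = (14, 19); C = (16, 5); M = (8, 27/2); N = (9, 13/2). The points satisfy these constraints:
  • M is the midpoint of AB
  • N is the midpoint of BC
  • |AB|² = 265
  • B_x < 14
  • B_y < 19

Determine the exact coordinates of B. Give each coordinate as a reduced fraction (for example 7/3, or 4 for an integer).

1. B_x = 2  [B = 2·M−A = 2·(8, 27/2)−(14, 19)]
2. B_y = 8  [B = 2·M−A = 2·(8, 27/2)−(14, 19)]
   so B = (2, 8)

B = (2, 8)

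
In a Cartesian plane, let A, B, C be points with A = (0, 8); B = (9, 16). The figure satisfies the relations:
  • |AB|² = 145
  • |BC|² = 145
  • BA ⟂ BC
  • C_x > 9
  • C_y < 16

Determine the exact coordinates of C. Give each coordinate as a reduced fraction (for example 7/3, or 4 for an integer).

C = (17, 7)

1. C_x = 17  [[BA ⟂ BC ⇒ -9x-8y+209=0] ∩ [|C−(9, 16)|²=145]]
2. C_y = 7  [[BA ⟂ BC ⇒ -9x-8y+209=0] ∩ [|C−(9, 16)|²=145]]
   so C = (17, 7)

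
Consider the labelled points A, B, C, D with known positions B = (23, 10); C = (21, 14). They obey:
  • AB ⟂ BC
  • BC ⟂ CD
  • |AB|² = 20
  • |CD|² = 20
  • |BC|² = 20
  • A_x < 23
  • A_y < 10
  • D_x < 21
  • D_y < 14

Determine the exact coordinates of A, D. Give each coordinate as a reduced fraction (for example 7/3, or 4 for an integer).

A = (19, 8)
D = (17, 12)

1. A_x = 19  [[AB ⟂ BC ⇒ 2x-4y-6=0] ∩ [|A−(23, 10)|²=20]]
2. A_y = 8  [[AB ⟂ BC ⇒ 2x-4y-6=0] ∩ [|A−(23, 10)|²=20]]
   so A = (19, 8)
3. D_x = 17  [[BC ⟂ CD ⇒ -2x+4y-14=0] ∩ [|D−(21, 14)|²=20]]
4. D_y = 12  [[BC ⟂ CD ⇒ -2x+4y-14=0] ∩ [|D−(21, 14)|²=20]]
   so D = (17, 12)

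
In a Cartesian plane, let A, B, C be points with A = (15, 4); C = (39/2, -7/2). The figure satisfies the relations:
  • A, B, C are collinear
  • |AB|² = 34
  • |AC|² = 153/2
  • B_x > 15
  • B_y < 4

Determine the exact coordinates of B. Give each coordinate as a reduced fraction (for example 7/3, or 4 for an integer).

B = (18, -1)

1. B_x = 18  [[A, B, C are collinear ⇒ -15/2x-9/2y+261/2=0] ∩ [|B−(15, 4)|²=34]]
2. B_y = -1  [[A, B, C are collinear ⇒ -15/2x-9/2y+261/2=0] ∩ [|B−(15, 4)|²=34]]
   so B = (18, -1)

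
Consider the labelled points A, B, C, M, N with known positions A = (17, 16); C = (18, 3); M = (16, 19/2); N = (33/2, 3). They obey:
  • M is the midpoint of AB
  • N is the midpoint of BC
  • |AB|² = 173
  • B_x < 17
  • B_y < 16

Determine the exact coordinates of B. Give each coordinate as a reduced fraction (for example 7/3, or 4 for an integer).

1. B_x = 15  [B = 2·M−A = 2·(16, 19/2)−(17, 16)]
2. B_y = 3  [B = 2·M−A = 2·(16, 19/2)−(17, 16)]
   so B = (15, 3)

B = (15, 3)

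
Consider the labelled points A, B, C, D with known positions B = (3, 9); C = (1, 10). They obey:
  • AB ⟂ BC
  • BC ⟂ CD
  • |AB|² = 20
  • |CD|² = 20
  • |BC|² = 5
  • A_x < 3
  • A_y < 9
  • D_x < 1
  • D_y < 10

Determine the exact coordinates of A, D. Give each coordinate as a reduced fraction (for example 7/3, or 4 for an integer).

1. A_x = 1  [[AB ⟂ BC ⇒ 2x-1y+3=0] ∩ [|A−(3, 9)|²=20]]
2. A_y = 5  [[AB ⟂ BC ⇒ 2x-1y+3=0] ∩ [|A−(3, 9)|²=20]]
   so A = (1, 5)
3. D_x = -1  [[BC ⟂ CD ⇒ -2x+1y-8=0] ∩ [|D−(1, 10)|²=20]]
4. D_y = 6  [[BC ⟂ CD ⇒ -2x+1y-8=0] ∩ [|D−(1, 10)|²=20]]
   so D = (-1, 6)

A = (1, 5)
D = (-1, 6)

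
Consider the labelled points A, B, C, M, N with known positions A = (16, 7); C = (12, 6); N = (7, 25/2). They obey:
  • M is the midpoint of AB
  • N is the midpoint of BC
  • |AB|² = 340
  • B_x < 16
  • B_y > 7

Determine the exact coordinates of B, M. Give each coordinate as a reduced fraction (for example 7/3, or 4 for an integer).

B = (2, 19)
M = (9, 13)

1. B_x = 2  [B = 2·N−C = 2·(7, 25/2)−(12, 6)]
2. B_y = 19  [B = 2·N−C = 2·(7, 25/2)−(12, 6)]
   so B = (2, 19)
3. M_x = 9  [2·M = A+B = (16, 7)+(2, 19)]
4. M_y = 13  [2·M = A+B = (16, 7)+(2, 19)]
   so M = (9, 13)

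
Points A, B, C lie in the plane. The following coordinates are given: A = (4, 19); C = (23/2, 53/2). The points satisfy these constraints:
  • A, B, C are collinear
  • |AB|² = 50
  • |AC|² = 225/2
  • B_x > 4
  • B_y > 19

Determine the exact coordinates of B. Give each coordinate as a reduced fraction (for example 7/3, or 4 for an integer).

B = (9, 24)

1. B_x = 9  [[A, B, C are collinear ⇒ 15/2x-15/2y+225/2=0] ∩ [|B−(4, 19)|²=50]]
2. B_y = 24  [[A, B, C are collinear ⇒ 15/2x-15/2y+225/2=0] ∩ [|B−(4, 19)|²=50]]
   so B = (9, 24)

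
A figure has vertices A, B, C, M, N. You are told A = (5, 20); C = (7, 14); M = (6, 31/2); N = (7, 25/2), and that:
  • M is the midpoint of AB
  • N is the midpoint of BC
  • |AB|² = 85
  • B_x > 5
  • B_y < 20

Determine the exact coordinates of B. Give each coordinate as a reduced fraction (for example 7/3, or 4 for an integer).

B = (7, 11)

1. B_x = 7  [B = 2·M−A = 2·(6, 31/2)−(5, 20)]
2. B_y = 11  [B = 2·M−A = 2·(6, 31/2)−(5, 20)]
   so B = (7, 11)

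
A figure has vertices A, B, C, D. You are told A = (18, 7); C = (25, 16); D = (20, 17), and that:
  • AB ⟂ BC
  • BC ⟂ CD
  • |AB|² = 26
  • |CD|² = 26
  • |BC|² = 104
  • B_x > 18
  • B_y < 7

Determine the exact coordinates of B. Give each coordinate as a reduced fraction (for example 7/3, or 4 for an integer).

1. B_x = 23  [[BC ⟂ CD ⇒ 5x-1y-109=0] ∩ [|B−(18, 7)|²=26]]
2. B_y = 6  [[BC ⟂ CD ⇒ 5x-1y-109=0] ∩ [|B−(18, 7)|²=26]]
   so B = (23, 6)

B = (23, 6)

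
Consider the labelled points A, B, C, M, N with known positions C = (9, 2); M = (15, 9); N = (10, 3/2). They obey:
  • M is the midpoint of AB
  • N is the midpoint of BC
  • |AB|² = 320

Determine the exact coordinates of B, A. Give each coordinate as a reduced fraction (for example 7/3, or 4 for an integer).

B = (11, 1)
A = (19, 17)

1. B_x = 11  [B = 2·N−C = 2·(10, 3/2)−(9, 2)]
2. B_y = 1  [B = 2·N−C = 2·(10, 3/2)−(9, 2)]
   so B = (11, 1)
3. A_x = 19  [A = 2·M−B = 2·(15, 9)−(11, 1)]
4. A_y = 17  [A = 2·M−B = 2·(15, 9)−(11, 1)]
   so A = (19, 17)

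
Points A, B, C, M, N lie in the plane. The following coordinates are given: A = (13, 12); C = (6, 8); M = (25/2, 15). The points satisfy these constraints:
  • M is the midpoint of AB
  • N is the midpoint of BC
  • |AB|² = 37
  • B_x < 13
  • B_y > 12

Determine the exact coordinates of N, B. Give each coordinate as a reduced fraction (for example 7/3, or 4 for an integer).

1. B_x = 12  [B = 2·M−A = 2·(25/2, 15)−(13, 12)]
2. B_y = 18  [B = 2·M−A = 2·(25/2, 15)−(13, 12)]
   so B = (12, 18)
3. N_x = 9  [2·N = B+C = (12, 18)+(6, 8)]
4. N_y = 13  [2·N = B+C = (12, 18)+(6, 8)]
   so N = (9, 13)

N = (9, 13)
B = (12, 18)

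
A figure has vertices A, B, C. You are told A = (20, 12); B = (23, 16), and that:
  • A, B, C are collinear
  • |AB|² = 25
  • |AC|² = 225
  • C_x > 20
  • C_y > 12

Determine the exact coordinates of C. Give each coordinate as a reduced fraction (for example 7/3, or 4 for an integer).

1. C_x = 29  [[A, B, C are collinear ⇒ -4x+3y+44=0] ∩ [|C−(20, 12)|²=225]]
2. C_y = 24  [[A, B, C are collinear ⇒ -4x+3y+44=0] ∩ [|C−(20, 12)|²=225]]
   so C = (29, 24)

C = (29, 24)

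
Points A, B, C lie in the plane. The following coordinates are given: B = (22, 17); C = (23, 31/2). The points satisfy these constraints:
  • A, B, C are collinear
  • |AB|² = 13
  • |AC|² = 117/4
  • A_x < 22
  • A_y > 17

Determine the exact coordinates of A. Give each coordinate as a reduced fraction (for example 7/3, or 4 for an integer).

A = (20, 20)

1. A_x = 20  [[A, B, C are collinear ⇒ 3/2x+1y-50=0] ∩ [|A−(22, 17)|²=13]]
2. A_y = 20  [[A, B, C are collinear ⇒ 3/2x+1y-50=0] ∩ [|A−(22, 17)|²=13]]
   so A = (20, 20)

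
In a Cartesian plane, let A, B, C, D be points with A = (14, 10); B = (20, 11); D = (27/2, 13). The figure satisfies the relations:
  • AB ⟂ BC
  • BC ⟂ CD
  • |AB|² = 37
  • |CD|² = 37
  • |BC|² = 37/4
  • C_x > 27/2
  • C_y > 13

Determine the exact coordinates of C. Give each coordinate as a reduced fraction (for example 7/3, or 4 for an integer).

C = (39/2, 14)

1. C_x = 39/2  [[AB ⟂ BC ⇒ 6x+1y-131=0] ∩ [|C−(27/2, 13)|²=37]]
2. C_y = 14  [[AB ⟂ BC ⇒ 6x+1y-131=0] ∩ [|C−(27/2, 13)|²=37]]
   so C = (39/2, 14)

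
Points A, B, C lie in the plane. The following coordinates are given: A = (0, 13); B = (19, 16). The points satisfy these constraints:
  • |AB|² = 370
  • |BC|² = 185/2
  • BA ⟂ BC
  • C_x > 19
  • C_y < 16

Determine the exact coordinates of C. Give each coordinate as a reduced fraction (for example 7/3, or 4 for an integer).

C = (41/2, 13/2)

1. C_x = 41/2  [[BA ⟂ BC ⇒ -19x-3y+409=0] ∩ [|C−(19, 16)|²=185/2]]
2. C_y = 13/2  [[BA ⟂ BC ⇒ -19x-3y+409=0] ∩ [|C−(19, 16)|²=185/2]]
   so C = (41/2, 13/2)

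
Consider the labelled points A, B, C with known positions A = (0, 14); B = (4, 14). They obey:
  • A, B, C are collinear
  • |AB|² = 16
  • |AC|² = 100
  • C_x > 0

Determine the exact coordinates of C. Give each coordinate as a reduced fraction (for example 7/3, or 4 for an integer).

1. C_x = 10  [[A, B, C are collinear ⇒ 4y-56=0] ∩ [|C−(0, 14)|²=100]]
2. C_y = 14  [[A, B, C are collinear ⇒ 4y-56=0] ∩ [|C−(0, 14)|²=100]]
   so C = (10, 14)

C = (10, 14)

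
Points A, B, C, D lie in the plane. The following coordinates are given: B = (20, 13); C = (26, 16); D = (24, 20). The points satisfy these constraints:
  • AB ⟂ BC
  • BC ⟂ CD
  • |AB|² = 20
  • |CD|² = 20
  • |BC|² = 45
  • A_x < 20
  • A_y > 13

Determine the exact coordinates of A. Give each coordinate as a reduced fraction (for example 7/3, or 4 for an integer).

A = (18, 17)

1. A_x = 18  [[AB ⟂ BC ⇒ -6x-3y+159=0] ∩ [|A−(20, 13)|²=20]]
2. A_y = 17  [[AB ⟂ BC ⇒ -6x-3y+159=0] ∩ [|A−(20, 13)|²=20]]
   so A = (18, 17)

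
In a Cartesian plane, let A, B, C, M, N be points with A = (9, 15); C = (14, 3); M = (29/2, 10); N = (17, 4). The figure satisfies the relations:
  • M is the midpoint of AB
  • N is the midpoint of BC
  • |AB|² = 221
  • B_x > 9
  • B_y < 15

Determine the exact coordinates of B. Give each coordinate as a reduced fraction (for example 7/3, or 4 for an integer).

B = (20, 5)

1. B_x = 20  [B = 2·M−A = 2·(29/2, 10)−(9, 15)]
2. B_y = 5  [B = 2·M−A = 2·(29/2, 10)−(9, 15)]
   so B = (20, 5)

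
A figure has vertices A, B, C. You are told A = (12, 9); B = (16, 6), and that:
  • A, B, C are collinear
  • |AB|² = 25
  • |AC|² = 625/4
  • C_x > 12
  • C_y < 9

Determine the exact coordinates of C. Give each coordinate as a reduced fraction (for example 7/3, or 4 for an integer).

1. C_x = 22  [[A, B, C are collinear ⇒ 3x+4y-72=0] ∩ [|C−(12, 9)|²=625/4]]
2. C_y = 3/2  [[A, B, C are collinear ⇒ 3x+4y-72=0] ∩ [|C−(12, 9)|²=625/4]]
   so C = (22, 3/2)

C = (22, 3/2)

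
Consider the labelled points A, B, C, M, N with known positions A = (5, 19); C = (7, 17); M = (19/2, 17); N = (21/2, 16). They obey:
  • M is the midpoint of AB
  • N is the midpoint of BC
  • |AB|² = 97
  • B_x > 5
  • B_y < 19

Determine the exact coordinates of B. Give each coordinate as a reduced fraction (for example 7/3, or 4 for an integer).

B = (14, 15)

1. B_x = 14  [B = 2·M−A = 2·(19/2, 17)−(5, 19)]
2. B_y = 15  [B = 2·M−A = 2·(19/2, 17)−(5, 19)]
   so B = (14, 15)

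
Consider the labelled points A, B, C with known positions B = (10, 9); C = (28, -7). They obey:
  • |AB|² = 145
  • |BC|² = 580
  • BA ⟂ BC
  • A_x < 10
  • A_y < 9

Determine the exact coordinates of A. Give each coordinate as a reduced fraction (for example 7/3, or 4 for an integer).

A = (2, 0)

1. A_x = 2  [[BA ⟂ BC ⇒ 18x-16y-36=0] ∩ [|A−(10, 9)|²=145]]
2. A_y = 0  [[BA ⟂ BC ⇒ 18x-16y-36=0] ∩ [|A−(10, 9)|²=145]]
   so A = (2, 0)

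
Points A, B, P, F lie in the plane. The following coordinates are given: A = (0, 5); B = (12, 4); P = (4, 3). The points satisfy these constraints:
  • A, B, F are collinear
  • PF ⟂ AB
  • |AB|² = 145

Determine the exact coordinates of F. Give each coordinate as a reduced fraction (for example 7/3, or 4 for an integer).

F = (120/29, 135/29)

1. F_x = 120/29  [[A, B, F are collinear ⇒ 1x+12y-60=0] ∩ [PF ⟂ AB ⇒ 12x-1y-45=0]]
2. F_y = 135/29  [[A, B, F are collinear ⇒ 1x+12y-60=0] ∩ [PF ⟂ AB ⇒ 12x-1y-45=0]]
   so F = (120/29, 135/29)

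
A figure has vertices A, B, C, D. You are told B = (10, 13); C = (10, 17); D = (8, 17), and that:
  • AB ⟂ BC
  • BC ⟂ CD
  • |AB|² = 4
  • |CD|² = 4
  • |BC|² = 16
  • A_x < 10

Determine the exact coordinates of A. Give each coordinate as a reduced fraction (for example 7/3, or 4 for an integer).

1. A_x = 8  [[AB ⟂ BC ⇒ -4y+52=0] ∩ [|A−(10, 13)|²=4]]
2. A_y = 13  [[AB ⟂ BC ⇒ -4y+52=0] ∩ [|A−(10, 13)|²=4]]
   so A = (8, 13)

A = (8, 13)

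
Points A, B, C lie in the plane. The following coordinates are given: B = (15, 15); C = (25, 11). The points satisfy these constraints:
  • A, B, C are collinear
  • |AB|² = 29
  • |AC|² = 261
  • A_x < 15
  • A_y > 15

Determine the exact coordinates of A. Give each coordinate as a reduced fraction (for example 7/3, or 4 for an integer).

A = (10, 17)

1. A_x = 10  [[A, B, C are collinear ⇒ 4x+10y-210=0] ∩ [|A−(15, 15)|²=29]]
2. A_y = 17  [[A, B, C are collinear ⇒ 4x+10y-210=0] ∩ [|A−(15, 15)|²=29]]
   so A = (10, 17)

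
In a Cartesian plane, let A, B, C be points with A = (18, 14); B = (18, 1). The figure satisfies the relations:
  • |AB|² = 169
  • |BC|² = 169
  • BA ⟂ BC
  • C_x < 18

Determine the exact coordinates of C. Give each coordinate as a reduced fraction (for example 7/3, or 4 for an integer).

1. C_x = 5  [[BA ⟂ BC ⇒ 13y-13=0] ∩ [|C−(18, 1)|²=169]]
2. C_y = 1  [[BA ⟂ BC ⇒ 13y-13=0] ∩ [|C−(18, 1)|²=169]]
   so C = (5, 1)

C = (5, 1)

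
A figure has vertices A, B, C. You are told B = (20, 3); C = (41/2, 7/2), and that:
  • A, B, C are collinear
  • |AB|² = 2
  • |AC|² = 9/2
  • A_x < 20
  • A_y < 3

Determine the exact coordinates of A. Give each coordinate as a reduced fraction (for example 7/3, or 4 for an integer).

A = (19, 2)

1. A_x = 19  [[A, B, C are collinear ⇒ -1/2x+1/2y+17/2=0] ∩ [|A−(20, 3)|²=2]]
2. A_y = 2  [[A, B, C are collinear ⇒ -1/2x+1/2y+17/2=0] ∩ [|A−(20, 3)|²=2]]
   so A = (19, 2)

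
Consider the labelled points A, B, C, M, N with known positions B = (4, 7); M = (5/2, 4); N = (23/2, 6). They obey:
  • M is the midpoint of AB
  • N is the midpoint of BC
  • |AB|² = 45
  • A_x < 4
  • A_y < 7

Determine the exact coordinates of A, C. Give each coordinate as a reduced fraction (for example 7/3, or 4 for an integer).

1. A_x = 1  [A = 2·M−B = 2·(5/2, 4)−(4, 7)]
2. A_y = 1  [A = 2·M−B = 2·(5/2, 4)−(4, 7)]
   so A = (1, 1)
3. C_x = 19  [C = 2·N−B = 2·(23/2, 6)−(4, 7)]
4. C_y = 5  [C = 2·N−B = 2·(23/2, 6)−(4, 7)]
   so C = (19, 5)

A = (1, 1)
C = (19, 5)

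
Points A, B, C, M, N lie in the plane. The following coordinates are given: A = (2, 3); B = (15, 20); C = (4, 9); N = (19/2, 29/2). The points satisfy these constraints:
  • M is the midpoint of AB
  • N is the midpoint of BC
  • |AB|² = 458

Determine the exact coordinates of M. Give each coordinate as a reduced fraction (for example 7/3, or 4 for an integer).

M = (17/2, 23/2)

1. M_x = 17/2  [2·M = A+B = (2, 3)+(15, 20)]
2. M_y = 23/2  [2·M = A+B = (2, 3)+(15, 20)]
   so M = (17/2, 23/2)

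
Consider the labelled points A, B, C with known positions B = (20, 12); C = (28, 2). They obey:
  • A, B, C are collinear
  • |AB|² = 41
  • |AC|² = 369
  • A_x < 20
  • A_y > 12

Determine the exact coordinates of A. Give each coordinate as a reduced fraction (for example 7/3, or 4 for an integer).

A = (16, 17)

1. A_x = 16  [[A, B, C are collinear ⇒ 10x+8y-296=0] ∩ [|A−(20, 12)|²=41]]
2. A_y = 17  [[A, B, C are collinear ⇒ 10x+8y-296=0] ∩ [|A−(20, 12)|²=41]]
   so A = (16, 17)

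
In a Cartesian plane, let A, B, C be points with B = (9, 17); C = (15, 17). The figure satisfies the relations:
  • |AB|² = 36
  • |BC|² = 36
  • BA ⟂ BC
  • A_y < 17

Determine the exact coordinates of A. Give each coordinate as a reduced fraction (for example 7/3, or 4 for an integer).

1. A_x = 9  [[BA ⟂ BC ⇒ 6x-54=0] ∩ [|A−(9, 17)|²=36]]
2. A_y = 11  [[BA ⟂ BC ⇒ 6x-54=0] ∩ [|A−(9, 17)|²=36]]
   so A = (9, 11)

A = (9, 11)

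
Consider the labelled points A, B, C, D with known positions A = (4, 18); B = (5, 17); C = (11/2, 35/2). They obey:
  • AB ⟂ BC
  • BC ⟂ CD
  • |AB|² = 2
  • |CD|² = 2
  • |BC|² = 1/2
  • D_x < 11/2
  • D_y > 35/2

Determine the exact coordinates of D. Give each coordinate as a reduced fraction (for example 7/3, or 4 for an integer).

1. D_x = 9/2  [[BC ⟂ CD ⇒ 1/2x+1/2y-23/2=0] ∩ [|D−(11/2, 35/2)|²=2]]
2. D_y = 37/2  [[BC ⟂ CD ⇒ 1/2x+1/2y-23/2=0] ∩ [|D−(11/2, 35/2)|²=2]]
   so D = (9/2, 37/2)

D = (9/2, 37/2)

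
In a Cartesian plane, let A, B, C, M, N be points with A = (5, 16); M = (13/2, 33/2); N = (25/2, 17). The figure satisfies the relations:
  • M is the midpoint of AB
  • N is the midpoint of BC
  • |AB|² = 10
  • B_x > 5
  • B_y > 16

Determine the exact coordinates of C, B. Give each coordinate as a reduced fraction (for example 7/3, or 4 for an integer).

C = (17, 17)
B = (8, 17)

1. B_x = 8  [B = 2·M−A = 2·(13/2, 33/2)−(5, 16)]
2. B_y = 17  [B = 2·M−A = 2·(13/2, 33/2)−(5, 16)]
   so B = (8, 17)
3. C_x = 17  [C = 2·N−B = 2·(25/2, 17)−(8, 17)]
4. C_y = 17  [C = 2·N−B = 2·(25/2, 17)−(8, 17)]
   so C = (17, 17)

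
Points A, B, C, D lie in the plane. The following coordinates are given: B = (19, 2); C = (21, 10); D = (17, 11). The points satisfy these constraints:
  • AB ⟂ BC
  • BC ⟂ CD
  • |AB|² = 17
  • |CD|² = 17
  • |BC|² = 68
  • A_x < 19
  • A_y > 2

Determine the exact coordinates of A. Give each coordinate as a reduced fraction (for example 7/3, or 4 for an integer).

A = (15, 3)

1. A_x = 15  [[AB ⟂ BC ⇒ -2x-8y+54=0] ∩ [|A−(19, 2)|²=17]]
2. A_y = 3  [[AB ⟂ BC ⇒ -2x-8y+54=0] ∩ [|A−(19, 2)|²=17]]
   so A = (15, 3)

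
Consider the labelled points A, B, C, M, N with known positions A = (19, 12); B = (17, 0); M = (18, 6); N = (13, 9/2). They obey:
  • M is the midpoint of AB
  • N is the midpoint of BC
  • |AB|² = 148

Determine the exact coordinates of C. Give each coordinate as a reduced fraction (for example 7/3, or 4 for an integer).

1. C_x = 9  [C = 2·N−B = 2·(13, 9/2)−(17, 0)]
2. C_y = 9  [C = 2·N−B = 2·(13, 9/2)−(17, 0)]
   so C = (9, 9)

C = (9, 9)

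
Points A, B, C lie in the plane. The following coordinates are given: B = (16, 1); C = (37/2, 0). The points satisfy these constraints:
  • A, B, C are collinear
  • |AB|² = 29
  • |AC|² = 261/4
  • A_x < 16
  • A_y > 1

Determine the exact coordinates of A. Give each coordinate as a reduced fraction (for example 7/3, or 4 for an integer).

1. A_x = 11  [[A, B, C are collinear ⇒ 1x+5/2y-37/2=0] ∩ [|A−(16, 1)|²=29]]
2. A_y = 3  [[A, B, C are collinear ⇒ 1x+5/2y-37/2=0] ∩ [|A−(16, 1)|²=29]]
   so A = (11, 3)

A = (11, 3)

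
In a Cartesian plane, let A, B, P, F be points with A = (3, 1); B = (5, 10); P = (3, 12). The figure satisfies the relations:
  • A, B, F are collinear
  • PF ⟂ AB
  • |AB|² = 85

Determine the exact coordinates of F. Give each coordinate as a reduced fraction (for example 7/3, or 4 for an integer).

F = (453/85, 976/85)

1. F_x = 453/85  [[A, B, F are collinear ⇒ -9x+2y+25=0] ∩ [PF ⟂ AB ⇒ 2x+9y-114=0]]
2. F_y = 976/85  [[A, B, F are collinear ⇒ -9x+2y+25=0] ∩ [PF ⟂ AB ⇒ 2x+9y-114=0]]
   so F = (453/85, 976/85)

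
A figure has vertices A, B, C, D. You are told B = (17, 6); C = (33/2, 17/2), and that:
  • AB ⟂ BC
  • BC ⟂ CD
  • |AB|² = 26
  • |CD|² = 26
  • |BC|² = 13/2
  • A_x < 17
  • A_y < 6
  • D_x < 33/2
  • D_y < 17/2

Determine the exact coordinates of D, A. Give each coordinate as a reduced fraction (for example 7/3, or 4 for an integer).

D = (23/2, 15/2)
A = (12, 5)

1. D_x = 23/2  [[BC ⟂ CD ⇒ -1/2x+5/2y-13=0] ∩ [|D−(33/2, 17/2)|²=26]]
2. D_y = 15/2  [[BC ⟂ CD ⇒ -1/2x+5/2y-13=0] ∩ [|D−(33/2, 17/2)|²=26]]
   so D = (23/2, 15/2)
3. A_x = 12  [[AB ⟂ BC ⇒ 1/2x-5/2y+13/2=0] ∩ [|A−(17, 6)|²=26]]
4. A_y = 5  [[AB ⟂ BC ⇒ 1/2x-5/2y+13/2=0] ∩ [|A−(17, 6)|²=26]]
   so A = (12, 5)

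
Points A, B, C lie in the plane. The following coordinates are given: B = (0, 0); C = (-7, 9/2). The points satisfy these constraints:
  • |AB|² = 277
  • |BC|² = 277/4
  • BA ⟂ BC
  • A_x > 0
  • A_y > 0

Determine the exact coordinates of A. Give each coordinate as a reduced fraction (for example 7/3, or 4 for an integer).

1. A_x = 9  [[BA ⟂ BC ⇒ -7x+9/2y=0] ∩ [|A−(0, 0)|²=277]]
2. A_y = 14  [[BA ⟂ BC ⇒ -7x+9/2y=0] ∩ [|A−(0, 0)|²=277]]
   so A = (9, 14)

A = (9, 14)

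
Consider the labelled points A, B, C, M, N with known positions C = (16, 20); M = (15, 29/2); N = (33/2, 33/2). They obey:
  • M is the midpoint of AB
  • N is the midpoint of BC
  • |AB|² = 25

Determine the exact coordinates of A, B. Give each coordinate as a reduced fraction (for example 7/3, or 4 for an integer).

A = (13, 16)
B = (17, 13)

1. B_x = 17  [B = 2·N−C = 2·(33/2, 33/2)−(16, 20)]
2. B_y = 13  [B = 2·N−C = 2·(33/2, 33/2)−(16, 20)]
   so B = (17, 13)
3. A_x = 13  [A = 2·M−B = 2·(15, 29/2)−(17, 13)]
4. A_y = 16  [A = 2·M−B = 2·(15, 29/2)−(17, 13)]
   so A = (13, 16)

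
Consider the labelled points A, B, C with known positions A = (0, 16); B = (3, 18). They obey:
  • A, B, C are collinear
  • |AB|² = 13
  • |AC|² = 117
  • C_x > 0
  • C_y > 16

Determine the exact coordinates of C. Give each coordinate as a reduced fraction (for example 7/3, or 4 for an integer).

1. C_x = 9  [[A, B, C are collinear ⇒ -2x+3y-48=0] ∩ [|C−(0, 16)|²=117]]
2. C_y = 22  [[A, B, C are collinear ⇒ -2x+3y-48=0] ∩ [|C−(0, 16)|²=117]]
   so C = (9, 22)

C = (9, 22)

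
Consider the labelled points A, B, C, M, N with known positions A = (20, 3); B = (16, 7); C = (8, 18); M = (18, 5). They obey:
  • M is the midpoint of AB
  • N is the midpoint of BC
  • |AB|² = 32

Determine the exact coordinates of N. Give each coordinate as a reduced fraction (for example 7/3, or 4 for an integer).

N = (12, 25/2)

1. N_x = 12  [2·N = B+C = (16, 7)+(8, 18)]
2. N_y = 25/2  [2·N = B+C = (16, 7)+(8, 18)]
   so N = (12, 25/2)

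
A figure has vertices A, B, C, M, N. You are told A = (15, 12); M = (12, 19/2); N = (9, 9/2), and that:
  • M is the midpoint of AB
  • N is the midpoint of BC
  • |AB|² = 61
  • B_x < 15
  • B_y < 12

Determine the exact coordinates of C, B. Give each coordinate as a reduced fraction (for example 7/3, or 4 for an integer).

1. B_x = 9  [B = 2·M−A = 2·(12, 19/2)−(15, 12)]
2. B_y = 7  [B = 2·M−A = 2·(12, 19/2)−(15, 12)]
   so B = (9, 7)
3. C_x = 9  [C = 2·N−B = 2·(9, 9/2)−(9, 7)]
4. C_y = 2  [C = 2·N−B = 2·(9, 9/2)−(9, 7)]
   so C = (9, 2)

C = (9, 2)
B = (9, 7)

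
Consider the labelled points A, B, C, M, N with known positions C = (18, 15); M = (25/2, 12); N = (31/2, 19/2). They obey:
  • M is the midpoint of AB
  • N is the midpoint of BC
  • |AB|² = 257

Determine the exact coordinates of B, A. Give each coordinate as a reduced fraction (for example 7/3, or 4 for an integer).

1. B_x = 13  [B = 2·N−C = 2·(31/2, 19/2)−(18, 15)]
2. B_y = 4  [B = 2·N−C = 2·(31/2, 19/2)−(18, 15)]
   so B = (13, 4)
3. A_x = 12  [A = 2·M−B = 2·(25/2, 12)−(13, 4)]
4. A_y = 20  [A = 2·M−B = 2·(25/2, 12)−(13, 4)]
   so A = (12, 20)

B = (13, 4)
A = (12, 20)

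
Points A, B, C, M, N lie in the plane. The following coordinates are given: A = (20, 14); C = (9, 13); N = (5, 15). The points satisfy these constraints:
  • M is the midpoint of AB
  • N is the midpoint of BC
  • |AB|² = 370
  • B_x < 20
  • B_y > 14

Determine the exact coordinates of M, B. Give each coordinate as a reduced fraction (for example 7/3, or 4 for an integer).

M = (21/2, 31/2)
B = (1, 17)

1. B_x = 1  [B = 2·N−C = 2·(5, 15)−(9, 13)]
2. B_y = 17  [B = 2·N−C = 2·(5, 15)−(9, 13)]
   so B = (1, 17)
3. M_x = 21/2  [2·M = A+B = (20, 14)+(1, 17)]
4. M_y = 31/2  [2·M = A+B = (20, 14)+(1, 17)]
   so M = (21/2, 31/2)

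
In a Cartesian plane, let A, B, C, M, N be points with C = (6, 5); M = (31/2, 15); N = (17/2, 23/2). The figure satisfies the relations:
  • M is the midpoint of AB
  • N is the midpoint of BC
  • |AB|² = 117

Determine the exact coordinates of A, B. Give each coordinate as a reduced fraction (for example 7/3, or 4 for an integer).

A = (20, 12)
B = (11, 18)

1. B_x = 11  [B = 2·N−C = 2·(17/2, 23/2)−(6, 5)]
2. B_y = 18  [B = 2·N−C = 2·(17/2, 23/2)−(6, 5)]
   so B = (11, 18)
3. A_x = 20  [A = 2·M−B = 2·(31/2, 15)−(11, 18)]
4. A_y = 12  [A = 2·M−B = 2·(31/2, 15)−(11, 18)]
   so A = (20, 12)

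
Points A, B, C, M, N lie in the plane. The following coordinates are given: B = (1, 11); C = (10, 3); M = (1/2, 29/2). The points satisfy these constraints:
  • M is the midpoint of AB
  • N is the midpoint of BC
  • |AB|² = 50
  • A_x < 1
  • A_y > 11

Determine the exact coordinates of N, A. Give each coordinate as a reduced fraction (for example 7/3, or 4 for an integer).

N = (11/2, 7)
A = (0, 18)

1. A_x = 0  [A = 2·M−B = 2·(1/2, 29/2)−(1, 11)]
2. A_y = 18  [A = 2·M−B = 2·(1/2, 29/2)−(1, 11)]
   so A = (0, 18)
3. N_x = 11/2  [2·N = B+C = (1, 11)+(10, 3)]
4. N_y = 7  [2·N = B+C = (1, 11)+(10, 3)]
   so N = (11/2, 7)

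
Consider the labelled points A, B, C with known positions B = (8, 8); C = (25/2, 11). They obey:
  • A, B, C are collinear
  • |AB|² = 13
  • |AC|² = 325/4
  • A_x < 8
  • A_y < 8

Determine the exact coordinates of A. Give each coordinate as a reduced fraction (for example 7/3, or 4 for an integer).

1. A_x = 5  [[A, B, C are collinear ⇒ -3x+9/2y-12=0] ∩ [|A−(8, 8)|²=13]]
2. A_y = 6  [[A, B, C are collinear ⇒ -3x+9/2y-12=0] ∩ [|A−(8, 8)|²=13]]
   so A = (5, 6)

A = (5, 6)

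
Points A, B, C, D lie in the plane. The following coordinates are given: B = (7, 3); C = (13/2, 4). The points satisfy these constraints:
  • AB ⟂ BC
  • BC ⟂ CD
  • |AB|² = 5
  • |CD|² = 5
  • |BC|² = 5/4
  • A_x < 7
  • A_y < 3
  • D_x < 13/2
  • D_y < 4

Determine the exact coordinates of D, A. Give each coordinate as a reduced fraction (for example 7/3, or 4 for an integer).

1. D_x = 9/2  [[BC ⟂ CD ⇒ -1/2x+1y-3/4=0] ∩ [|D−(13/2, 4)|²=5]]
2. D_y = 3  [[BC ⟂ CD ⇒ -1/2x+1y-3/4=0] ∩ [|D−(13/2, 4)|²=5]]
   so D = (9/2, 3)
3. A_x = 5  [[AB ⟂ BC ⇒ 1/2x-1y-1/2=0] ∩ [|A−(7, 3)|²=5]]
4. A_y = 2  [[AB ⟂ BC ⇒ 1/2x-1y-1/2=0] ∩ [|A−(7, 3)|²=5]]
   so A = (5, 2)

D = (9/2, 3)
A = (5, 2)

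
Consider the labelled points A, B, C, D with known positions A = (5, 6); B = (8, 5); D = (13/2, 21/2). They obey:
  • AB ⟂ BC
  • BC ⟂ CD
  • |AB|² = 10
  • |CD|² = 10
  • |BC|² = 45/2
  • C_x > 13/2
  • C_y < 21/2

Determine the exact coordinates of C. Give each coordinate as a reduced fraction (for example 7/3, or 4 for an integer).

C = (19/2, 19/2)

1. C_x = 19/2  [[AB ⟂ BC ⇒ 3x-1y-19=0] ∩ [|C−(13/2, 21/2)|²=10]]
2. C_y = 19/2  [[AB ⟂ BC ⇒ 3x-1y-19=0] ∩ [|C−(13/2, 21/2)|²=10]]
   so C = (19/2, 19/2)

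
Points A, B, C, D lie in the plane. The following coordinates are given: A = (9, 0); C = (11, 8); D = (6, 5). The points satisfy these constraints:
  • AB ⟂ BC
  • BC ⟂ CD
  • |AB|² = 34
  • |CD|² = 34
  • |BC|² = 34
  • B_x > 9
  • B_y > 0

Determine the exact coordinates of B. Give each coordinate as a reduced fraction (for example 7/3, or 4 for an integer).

B = (14, 3)

1. B_x = 14  [[BC ⟂ CD ⇒ 5x+3y-79=0] ∩ [|B−(9, 0)|²=34]]
2. B_y = 3  [[BC ⟂ CD ⇒ 5x+3y-79=0] ∩ [|B−(9, 0)|²=34]]
   so B = (14, 3)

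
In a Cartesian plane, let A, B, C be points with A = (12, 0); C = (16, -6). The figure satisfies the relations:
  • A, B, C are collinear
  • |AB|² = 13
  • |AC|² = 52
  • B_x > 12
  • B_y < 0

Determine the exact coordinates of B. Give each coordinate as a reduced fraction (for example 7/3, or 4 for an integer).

1. B_x = 14  [[A, B, C are collinear ⇒ -6x-4y+72=0] ∩ [|B−(12, 0)|²=13]]
2. B_y = -3  [[A, B, C are collinear ⇒ -6x-4y+72=0] ∩ [|B−(12, 0)|²=13]]
   so B = (14, -3)

B = (14, -3)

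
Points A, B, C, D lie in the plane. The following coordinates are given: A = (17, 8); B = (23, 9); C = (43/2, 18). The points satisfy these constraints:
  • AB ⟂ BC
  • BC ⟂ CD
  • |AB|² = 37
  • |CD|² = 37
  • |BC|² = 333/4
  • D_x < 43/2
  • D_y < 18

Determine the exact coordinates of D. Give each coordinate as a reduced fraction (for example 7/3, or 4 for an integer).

1. D_x = 31/2  [[BC ⟂ CD ⇒ -3/2x+9y-519/4=0] ∩ [|D−(43/2, 18)|²=37]]
2. D_y = 17  [[BC ⟂ CD ⇒ -3/2x+9y-519/4=0] ∩ [|D−(43/2, 18)|²=37]]
   so D = (31/2, 17)

D = (31/2, 17)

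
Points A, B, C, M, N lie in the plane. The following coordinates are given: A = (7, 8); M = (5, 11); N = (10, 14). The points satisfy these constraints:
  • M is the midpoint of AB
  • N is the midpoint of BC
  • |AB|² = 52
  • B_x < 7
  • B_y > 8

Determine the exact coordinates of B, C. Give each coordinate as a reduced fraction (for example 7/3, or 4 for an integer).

1. B_x = 3  [B = 2·M−A = 2·(5, 11)−(7, 8)]
2. B_y = 14  [B = 2·M−A = 2·(5, 11)−(7, 8)]
   so B = (3, 14)
3. C_x = 17  [C = 2·N−B = 2·(10, 14)−(3, 14)]
4. C_y = 14  [C = 2·N−B = 2·(10, 14)−(3, 14)]
   so C = (17, 14)

B = (3, 14)
C = (17, 14)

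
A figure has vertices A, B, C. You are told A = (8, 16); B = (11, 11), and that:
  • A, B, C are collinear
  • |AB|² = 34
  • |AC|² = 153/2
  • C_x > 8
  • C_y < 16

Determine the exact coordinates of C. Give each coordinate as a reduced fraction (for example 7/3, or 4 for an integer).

1. C_x = 25/2  [[A, B, C are collinear ⇒ 5x+3y-88=0] ∩ [|C−(8, 16)|²=153/2]]
2. C_y = 17/2  [[A, B, C are collinear ⇒ 5x+3y-88=0] ∩ [|C−(8, 16)|²=153/2]]
   so C = (25/2, 17/2)

C = (25/2, 17/2)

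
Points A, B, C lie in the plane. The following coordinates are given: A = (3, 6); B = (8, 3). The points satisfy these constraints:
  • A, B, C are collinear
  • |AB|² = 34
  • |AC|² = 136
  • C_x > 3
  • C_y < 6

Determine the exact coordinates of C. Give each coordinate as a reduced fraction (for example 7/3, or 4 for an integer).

1. C_x = 13  [[A, B, C are collinear ⇒ 3x+5y-39=0] ∩ [|C−(3, 6)|²=136]]
2. C_y = 0  [[A, B, C are collinear ⇒ 3x+5y-39=0] ∩ [|C−(3, 6)|²=136]]
   so C = (13, 0)

C = (13, 0)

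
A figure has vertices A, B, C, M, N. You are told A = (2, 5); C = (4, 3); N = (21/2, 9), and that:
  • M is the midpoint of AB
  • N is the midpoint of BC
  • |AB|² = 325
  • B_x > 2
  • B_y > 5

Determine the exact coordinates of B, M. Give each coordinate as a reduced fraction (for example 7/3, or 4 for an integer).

1. B_x = 17  [B = 2·N−C = 2·(21/2, 9)−(4, 3)]
2. B_y = 15  [B = 2·N−C = 2·(21/2, 9)−(4, 3)]
   so B = (17, 15)
3. M_x = 19/2  [2·M = A+B = (2, 5)+(17, 15)]
4. M_y = 10  [2·M = A+B = (2, 5)+(17, 15)]
   so M = (19/2, 10)

B = (17, 15)
M = (19/2, 10)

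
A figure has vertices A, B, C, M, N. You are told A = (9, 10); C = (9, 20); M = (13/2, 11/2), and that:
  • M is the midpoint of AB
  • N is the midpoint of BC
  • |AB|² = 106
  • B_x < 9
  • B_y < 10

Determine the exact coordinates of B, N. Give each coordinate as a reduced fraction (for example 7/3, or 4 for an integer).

1. B_x = 4  [B = 2·M−A = 2·(13/2, 11/2)−(9, 10)]
2. B_y = 1  [B = 2·M−A = 2·(13/2, 11/2)−(9, 10)]
   so B = (4, 1)
3. N_x = 13/2  [2·N = B+C = (4, 1)+(9, 20)]
4. N_y = 21/2  [2·N = B+C = (4, 1)+(9, 20)]
   so N = (13/2, 21/2)

B = (4, 1)
N = (13/2, 21/2)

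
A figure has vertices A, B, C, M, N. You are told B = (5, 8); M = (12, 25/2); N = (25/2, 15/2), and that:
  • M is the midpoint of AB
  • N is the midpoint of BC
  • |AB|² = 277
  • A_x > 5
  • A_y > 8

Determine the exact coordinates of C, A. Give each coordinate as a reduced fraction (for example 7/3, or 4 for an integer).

C = (20, 7)
A = (19, 17)

1. A_x = 19  [A = 2·M−B = 2·(12, 25/2)−(5, 8)]
2. A_y = 17  [A = 2·M−B = 2·(12, 25/2)−(5, 8)]
   so A = (19, 17)
3. C_x = 20  [C = 2·N−B = 2·(25/2, 15/2)−(5, 8)]
4. C_y = 7  [C = 2·N−B = 2·(25/2, 15/2)−(5, 8)]
   so C = (20, 7)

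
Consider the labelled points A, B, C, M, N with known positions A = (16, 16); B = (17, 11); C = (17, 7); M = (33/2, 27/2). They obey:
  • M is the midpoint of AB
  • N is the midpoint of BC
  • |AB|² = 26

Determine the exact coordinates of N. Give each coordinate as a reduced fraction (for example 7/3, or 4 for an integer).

N = (17, 9)

1. N_x = 17  [2·N = B+C = (17, 11)+(17, 7)]
2. N_y = 9  [2·N = B+C = (17, 11)+(17, 7)]
   so N = (17, 9)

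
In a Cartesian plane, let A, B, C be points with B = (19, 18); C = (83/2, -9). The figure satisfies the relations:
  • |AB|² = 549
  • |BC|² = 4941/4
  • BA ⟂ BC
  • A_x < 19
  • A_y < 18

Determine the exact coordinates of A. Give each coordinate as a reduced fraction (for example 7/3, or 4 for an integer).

A = (1, 3)

1. A_x = 1  [[BA ⟂ BC ⇒ 45/2x-27y+117/2=0] ∩ [|A−(19, 18)|²=549]]
2. A_y = 3  [[BA ⟂ BC ⇒ 45/2x-27y+117/2=0] ∩ [|A−(19, 18)|²=549]]
   so A = (1, 3)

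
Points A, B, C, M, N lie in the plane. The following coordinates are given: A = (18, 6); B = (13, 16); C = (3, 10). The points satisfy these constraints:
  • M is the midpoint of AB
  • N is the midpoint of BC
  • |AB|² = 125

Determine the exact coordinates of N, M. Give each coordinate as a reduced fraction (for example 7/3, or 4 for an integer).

1. M_x = 31/2  [2·M = A+B = (18, 6)+(13, 16)]
2. M_y = 11  [2·M = A+B = (18, 6)+(13, 16)]
   so M = (31/2, 11)
3. N_x = 8  [2·N = B+C = (13, 16)+(3, 10)]
4. N_y = 13  [2·N = B+C = (13, 16)+(3, 10)]
   so N = (8, 13)

N = (8, 13)
M = (31/2, 11)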